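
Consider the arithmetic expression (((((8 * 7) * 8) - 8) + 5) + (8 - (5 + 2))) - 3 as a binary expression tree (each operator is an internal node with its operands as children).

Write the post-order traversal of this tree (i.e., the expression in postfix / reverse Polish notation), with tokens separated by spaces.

Post-order on an expression tree gives postfix notation: for each operator, emit left operand, right operand, then the operator.

8 7 * 8 * 8 - 5 + 8 5 2 + - + 3 -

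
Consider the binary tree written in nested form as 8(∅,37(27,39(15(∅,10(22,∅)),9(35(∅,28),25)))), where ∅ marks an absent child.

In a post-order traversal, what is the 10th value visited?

37

Post-order visits the left subtree, then the right subtree, then the node.
At 8: no left child.
At 8: go right to 37.
  At 37: go left to 27.
    27 is a leaf — visit 27.
  At 37: go right to 39.
    At 39: go left to 15.
      At 15: no left child.
      At 15: go right to 10.
        At 10: go left to 22.
          22 is a leaf — visit 22.
        At 10: no right child.
        Visit 10.
      Visit 15.
    At 39: go right to 9.
      At 9: go left to 35.
        At 35: no left child.
        At 35: go right to 28.
          28 is a leaf — visit 28.
        Visit 35.
      At 9: go right to 25.
        25 is a leaf — visit 25.
      Visit 9.
    Visit 39.
  Visit 37.
Visit 8.
Full post-order sequence: 27, 22, 10, 15, 28, 35, 25, 9, 39, 37, 8.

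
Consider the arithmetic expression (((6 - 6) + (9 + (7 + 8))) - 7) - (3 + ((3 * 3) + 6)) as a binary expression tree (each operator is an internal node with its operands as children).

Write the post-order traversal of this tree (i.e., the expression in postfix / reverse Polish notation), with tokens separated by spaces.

Post-order on an expression tree gives postfix notation: for each operator, emit left operand, right operand, then the operator.

6 6 - 9 7 8 + + + 7 - 3 3 3 * 6 + + -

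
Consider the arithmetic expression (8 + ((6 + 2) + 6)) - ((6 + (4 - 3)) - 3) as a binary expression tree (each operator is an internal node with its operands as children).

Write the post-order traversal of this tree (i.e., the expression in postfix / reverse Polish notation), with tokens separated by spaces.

Post-order on an expression tree gives postfix notation: for each operator, emit left operand, right operand, then the operator.

8 6 2 + 6 + + 6 4 3 - + 3 - -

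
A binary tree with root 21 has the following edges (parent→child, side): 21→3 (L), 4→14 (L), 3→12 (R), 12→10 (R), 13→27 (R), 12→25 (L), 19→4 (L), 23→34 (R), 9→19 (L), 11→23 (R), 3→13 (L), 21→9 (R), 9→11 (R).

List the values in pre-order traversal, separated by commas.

Pre-order visits the node, then its left subtree, then its right subtree.
Visit 21.
At 21: go left to 3.
  Visit 3.
  At 3: go left to 13.
    Visit 13.
    At 13: no left child.
    At 13: go right to 27.
      27 is a leaf — visit 27.
  At 3: go right to 12.
    Visit 12.
    At 12: go left to 25.
      25 is a leaf — visit 25.
    At 12: go right to 10.
      10 is a leaf — visit 10.
At 21: go right to 9.
  Visit 9.
  At 9: go left to 19.
    Visit 19.
    At 19: go left to 4.
      Visit 4.
      At 4: go left to 14.
        14 is a leaf — visit 14.
      At 4: no right child.
    At 19: no right child.
  At 9: go right to 11.
    Visit 11.
    At 11: no left child.
    At 11: go right to 23.
      Visit 23.
      At 23: no left child.
      At 23: go right to 34.
        34 is a leaf — visit 34.

21, 3, 13, 27, 12, 25, 10, 9, 19, 4, 14, 11, 23, 34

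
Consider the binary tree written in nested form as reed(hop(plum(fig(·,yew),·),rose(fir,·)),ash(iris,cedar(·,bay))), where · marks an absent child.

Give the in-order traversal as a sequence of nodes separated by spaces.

In-order visits the left subtree, then the node, then the right subtree.
At reed: go left to hop.
  At hop: go left to plum.
    At plum: go left to fig.
      At fig: no left child.
      Visit fig.
      At fig: go right to yew.
        yew is a leaf — visit yew.
    Visit plum.
    At plum: no right child.
  Visit hop.
  At hop: go right to rose.
    At rose: go left to fir.
      fir is a leaf — visit fir.
    Visit rose.
    At rose: no right child.
Visit reed.
At reed: go right to ash.
  At ash: go left to iris.
    iris is a leaf — visit iris.
  Visit ash.
  At ash: go right to cedar.
    At cedar: no left child.
    Visit cedar.
    At cedar: go right to bay.
      bay is a leaf — visit bay.

fig yew plum hop fir rose reed iris ash cedar bay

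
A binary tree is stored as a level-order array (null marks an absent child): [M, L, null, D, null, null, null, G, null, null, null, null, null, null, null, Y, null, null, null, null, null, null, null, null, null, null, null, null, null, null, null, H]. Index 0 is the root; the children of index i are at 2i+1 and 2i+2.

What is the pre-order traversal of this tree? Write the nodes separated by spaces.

M L D G Y H

Pre-order visits the node, then its left subtree, then its right subtree.
Visit M.
At M: go left to L.
  Visit L.
  At L: go left to D.
    Visit D.
    At D: go left to G.
      Visit G.
      At G: go left to Y.
        Visit Y.
        At Y: go left to H.
          H is a leaf — visit H.
        At Y: no right child.
      At G: no right child.
    At D: no right child.
  At L: no right child.
At M: no right child.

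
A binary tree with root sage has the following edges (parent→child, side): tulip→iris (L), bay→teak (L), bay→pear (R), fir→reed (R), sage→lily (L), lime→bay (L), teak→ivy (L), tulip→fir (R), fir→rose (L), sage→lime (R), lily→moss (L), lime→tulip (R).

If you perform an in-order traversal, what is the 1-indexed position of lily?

2

In-order visits the left subtree, then the node, then the right subtree.
At sage: go left to lily.
  At lily: go left to moss.
    moss is a leaf — visit moss.
  Visit lily.
  At lily: no right child.
Visit sage.
At sage: go right to lime.
  At lime: go left to bay.
    At bay: go left to teak.
      At teak: go left to ivy.
        ivy is a leaf — visit ivy.
      Visit teak.
      At teak: no right child.
    Visit bay.
    At bay: go right to pear.
      pear is a leaf — visit pear.
  Visit lime.
  At lime: go right to tulip.
    At tulip: go left to iris.
      iris is a leaf — visit iris.
    Visit tulip.
    At tulip: go right to fir.
      At fir: go left to rose.
        rose is a leaf — visit rose.
      Visit fir.
      At fir: go right to reed.
        reed is a leaf — visit reed.
Full in-order sequence: moss, lily, sage, ivy, teak, bay, pear, lime, iris, tulip, rose, fir, reed.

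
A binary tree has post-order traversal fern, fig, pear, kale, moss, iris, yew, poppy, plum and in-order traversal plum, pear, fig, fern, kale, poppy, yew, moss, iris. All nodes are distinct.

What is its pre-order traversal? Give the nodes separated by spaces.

plum poppy kale pear fig fern yew iris moss

The last element of post-order is the root; it splits in-order into left and right subtrees.
Root plum: left subtree has 0 nodes { }, right has 8 {pear, fig, fern, kale, poppy, yew, moss, iris}.
  Root poppy: left subtree has 4 nodes {pear, fig, fern, kale}, right has 3 {yew, moss, iris}.
    Root kale: left subtree has 3 nodes {pear, fig, fern}, right has 0 { }.
      Root pear: left subtree has 0 nodes { }, right has 2 {fig, fern}.
        Root fig: left subtree has 0 nodes { }, right has 1 {fern}.
    Root yew: left subtree has 0 nodes { }, right has 2 {moss, iris}.
      Root iris: left subtree has 1 node {moss}, right has 0 { }.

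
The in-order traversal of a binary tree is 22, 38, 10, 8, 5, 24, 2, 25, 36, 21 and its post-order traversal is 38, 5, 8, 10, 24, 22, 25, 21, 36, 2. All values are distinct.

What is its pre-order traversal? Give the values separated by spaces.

2 22 24 10 38 8 5 36 25 21

The last element of post-order is the root; it splits in-order into left and right subtrees.
Root 2: left subtree has 6 nodes {22, 38, 10, 8, 5, 24}, right has 3 {25, 36, 21}.
  Root 22: left subtree has 0 nodes { }, right has 5 {38, 10, 8, 5, 24}.
    Root 24: left subtree has 4 nodes {38, 10, 8, 5}, right has 0 { }.
      Root 10: left subtree has 1 node {38}, right has 2 {8, 5}.
        Root 8: left subtree has 0 nodes { }, right has 1 {5}.
  Root 36: left subtree has 1 node {25}, right has 1 {21}.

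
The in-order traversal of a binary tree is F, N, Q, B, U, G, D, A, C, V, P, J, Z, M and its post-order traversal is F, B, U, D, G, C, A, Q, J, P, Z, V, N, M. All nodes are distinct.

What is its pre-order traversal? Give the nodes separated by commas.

M, N, F, V, Q, A, G, U, B, D, C, Z, P, J

The last element of post-order is the root; it splits in-order into left and right subtrees.
Root M: left subtree has 13 nodes {F, N, Q, B, U, G, D, A, C, V, P, J, Z}, right has 0 { }.
  Root N: left subtree has 1 node {F}, right has 11 {Q, B, U, G, D, A, C, V, P, J, Z}.
    Root V: left subtree has 7 nodes {Q, B, U, G, D, A, C}, right has 3 {P, J, Z}.
      Root Q: left subtree has 0 nodes { }, right has 6 {B, U, G, D, A, C}.
        Root A: left subtree has 4 nodes {B, U, G, D}, right has 1 {C}.
          Root G: left subtree has 2 nodes {B, U}, right has 1 {D}.
            Root U: left subtree has 1 node {B}, right has 0 { }.
      Root Z: left subtree has 2 nodes {P, J}, right has 0 { }.
        Root P: left subtree has 0 nodes { }, right has 1 {J}.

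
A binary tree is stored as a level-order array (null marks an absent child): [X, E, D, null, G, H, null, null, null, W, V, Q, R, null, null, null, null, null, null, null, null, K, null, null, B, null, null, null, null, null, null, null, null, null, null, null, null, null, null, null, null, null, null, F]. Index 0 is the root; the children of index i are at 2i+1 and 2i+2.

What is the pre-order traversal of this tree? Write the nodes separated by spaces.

X E G W V K F D H Q B R

Pre-order visits the node, then its left subtree, then its right subtree.
Visit X.
At X: go left to E.
  Visit E.
  At E: no left child.
  At E: go right to G.
    Visit G.
    At G: go left to W.
      W is a leaf — visit W.
    At G: go right to V.
      Visit V.
      At V: go left to K.
        Visit K.
        At K: go left to F.
          F is a leaf — visit F.
        At K: no right child.
      At V: no right child.
At X: go right to D.
  Visit D.
  At D: go left to H.
    Visit H.
    At H: go left to Q.
      Visit Q.
      At Q: no left child.
      At Q: go right to B.
        B is a leaf — visit B.
    At H: go right to R.
      R is a leaf — visit R.
  At D: no right child.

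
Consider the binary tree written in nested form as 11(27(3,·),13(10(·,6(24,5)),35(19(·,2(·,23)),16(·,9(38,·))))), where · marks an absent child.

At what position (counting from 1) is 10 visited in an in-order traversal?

In-order visits the left subtree, then the node, then the right subtree.
At 11: go left to 27.
  At 27: go left to 3.
    3 is a leaf — visit 3.
  Visit 27.
  At 27: no right child.
Visit 11.
At 11: go right to 13.
  At 13: go left to 10.
    At 10: no left child.
    Visit 10.
    At 10: go right to 6.
      At 6: go left to 24.
        24 is a leaf — visit 24.
      Visit 6.
      At 6: go right to 5.
        5 is a leaf — visit 5.
  Visit 13.
  At 13: go right to 35.
    At 35: go left to 19.
      At 19: no left child.
      Visit 19.
      At 19: go right to 2.
        At 2: no left child.
        Visit 2.
        At 2: go right to 23.
          23 is a leaf — visit 23.
    Visit 35.
    At 35: go right to 16.
      At 16: no left child.
      Visit 16.
      At 16: go right to 9.
        At 9: go left to 38.
          38 is a leaf — visit 38.
        Visit 9.
        At 9: no right child.
Full in-order sequence: 3, 27, 11, 10, 24, 6, 5, 13, 19, 2, 23, 35, 16, 38, 9.

4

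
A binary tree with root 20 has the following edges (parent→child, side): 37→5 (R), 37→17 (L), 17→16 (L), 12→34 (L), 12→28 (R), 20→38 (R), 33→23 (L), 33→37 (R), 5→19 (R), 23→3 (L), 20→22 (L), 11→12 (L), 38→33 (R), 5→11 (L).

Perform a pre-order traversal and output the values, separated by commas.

Pre-order visits the node, then its left subtree, then its right subtree.
Visit 20.
At 20: go left to 22.
  22 is a leaf — visit 22.
At 20: go right to 38.
  Visit 38.
  At 38: no left child.
  At 38: go right to 33.
    Visit 33.
    At 33: go left to 23.
      Visit 23.
      At 23: go left to 3.
        3 is a leaf — visit 3.
      At 23: no right child.
    At 33: go right to 37.
      Visit 37.
      At 37: go left to 17.
        Visit 17.
        At 17: go left to 16.
          16 is a leaf — visit 16.
        At 17: no right child.
      At 37: go right to 5.
        Visit 5.
        At 5: go left to 11.
          Visit 11.
          At 11: go left to 12.
            Visit 12.
            At 12: go left to 34.
              34 is a leaf — visit 34.
            At 12: go right to 28.
              28 is a leaf — visit 28.
          At 11: no right child.
        At 5: go right to 19.
          19 is a leaf — visit 19.

20, 22, 38, 33, 23, 3, 37, 17, 16, 5, 11, 12, 34, 28, 19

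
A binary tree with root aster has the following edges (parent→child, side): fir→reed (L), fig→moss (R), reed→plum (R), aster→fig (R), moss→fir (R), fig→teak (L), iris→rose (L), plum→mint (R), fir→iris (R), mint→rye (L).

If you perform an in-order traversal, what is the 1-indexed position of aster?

1

In-order visits the left subtree, then the node, then the right subtree.
At aster: no left child.
Visit aster.
At aster: go right to fig.
  At fig: go left to teak.
    teak is a leaf — visit teak.
  Visit fig.
  At fig: go right to moss.
    At moss: no left child.
    Visit moss.
    At moss: go right to fir.
      At fir: go left to reed.
        At reed: no left child.
        Visit reed.
        At reed: go right to plum.
          At plum: no left child.
          Visit plum.
          At plum: go right to mint.
            At mint: go left to rye.
              rye is a leaf — visit rye.
            Visit mint.
            At mint: no right child.
      Visit fir.
      At fir: go right to iris.
        At iris: go left to rose.
          rose is a leaf — visit rose.
        Visit iris.
        At iris: no right child.
Full in-order sequence: aster, teak, fig, moss, reed, plum, rye, mint, fir, rose, iris.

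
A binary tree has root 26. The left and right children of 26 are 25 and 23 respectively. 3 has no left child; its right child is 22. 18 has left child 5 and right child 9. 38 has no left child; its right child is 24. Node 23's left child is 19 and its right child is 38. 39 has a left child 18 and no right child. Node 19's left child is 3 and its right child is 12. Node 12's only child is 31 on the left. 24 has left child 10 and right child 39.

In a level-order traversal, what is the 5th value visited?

Level-order visits nodes level by level from the root, left to right within each level.
Level 0: 26
Level 1: 25, 23
Level 2: 19, 38
Level 3: 3, 12, 24
Level 4: 22, 31, 10, 39
Level 5: 18
Level 6: 5, 9
Full level-order sequence: 26, 25, 23, 19, 38, 3, 12, 24, 22, 31, 10, 39, 18, 5, 9.

38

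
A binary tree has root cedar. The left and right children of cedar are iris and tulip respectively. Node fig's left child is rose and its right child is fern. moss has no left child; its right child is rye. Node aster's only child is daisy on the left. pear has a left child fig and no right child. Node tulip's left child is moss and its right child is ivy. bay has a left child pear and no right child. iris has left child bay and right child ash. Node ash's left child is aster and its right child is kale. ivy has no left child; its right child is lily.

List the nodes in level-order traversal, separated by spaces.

Level-order visits nodes level by level from the root, left to right within each level.
Level 0: cedar
Level 1: iris, tulip
Level 2: bay, ash, moss, ivy
Level 3: pear, aster, kale, rye, lily
Level 4: fig, daisy
Level 5: rose, fern

cedar iris tulip bay ash moss ivy pear aster kale rye lily fig daisy rose fern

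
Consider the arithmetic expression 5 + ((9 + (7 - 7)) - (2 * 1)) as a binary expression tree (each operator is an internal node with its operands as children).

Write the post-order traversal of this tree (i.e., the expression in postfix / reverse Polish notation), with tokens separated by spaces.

5 9 7 7 - + 2 1 * - +

Post-order on an expression tree gives postfix notation: for each operator, emit left operand, right operand, then the operator.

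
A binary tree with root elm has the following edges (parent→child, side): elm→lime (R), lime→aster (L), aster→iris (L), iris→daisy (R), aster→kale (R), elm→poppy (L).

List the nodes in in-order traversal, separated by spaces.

In-order visits the left subtree, then the node, then the right subtree.
At elm: go left to poppy.
  poppy is a leaf — visit poppy.
Visit elm.
At elm: go right to lime.
  At lime: go left to aster.
    At aster: go left to iris.
      At iris: no left child.
      Visit iris.
      At iris: go right to daisy.
        daisy is a leaf — visit daisy.
    Visit aster.
    At aster: go right to kale.
      kale is a leaf — visit kale.
  Visit lime.
  At lime: no right child.

poppy elm iris daisy aster kale lime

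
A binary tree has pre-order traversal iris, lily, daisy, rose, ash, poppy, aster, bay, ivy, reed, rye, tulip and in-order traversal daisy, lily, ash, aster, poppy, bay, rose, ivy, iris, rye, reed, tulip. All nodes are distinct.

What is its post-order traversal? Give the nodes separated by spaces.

The first element of pre-order is the root; it splits in-order into left and right subtrees.
Root iris: left subtree has 8 nodes {daisy, lily, ash, aster, poppy, bay, rose, ivy}, right has 3 {rye, reed, tulip}.
  Root lily: left subtree has 1 node {daisy}, right has 6 {ash, aster, poppy, bay, rose, ivy}.
    Root rose: left subtree has 4 nodes {ash, aster, poppy, bay}, right has 1 {ivy}.
      Root ash: left subtree has 0 nodes { }, right has 3 {aster, poppy, bay}.
        Root poppy: left subtree has 1 node {aster}, right has 1 {bay}.
  Root reed: left subtree has 1 node {rye}, right has 1 {tulip}.

daisy aster bay poppy ash ivy rose lily rye tulip reed iris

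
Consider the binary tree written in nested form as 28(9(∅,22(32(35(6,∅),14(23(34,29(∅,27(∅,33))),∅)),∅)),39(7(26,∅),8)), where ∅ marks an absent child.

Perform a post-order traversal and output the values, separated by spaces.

Post-order visits the left subtree, then the right subtree, then the node.
At 28: go left to 9.
  At 9: no left child.
  At 9: go right to 22.
    At 22: go left to 32.
      At 32: go left to 35.
        At 35: go left to 6.
          6 is a leaf — visit 6.
        At 35: no right child.
        Visit 35.
      At 32: go right to 14.
        At 14: go left to 23.
          At 23: go left to 34.
            34 is a leaf — visit 34.
          At 23: go right to 29.
            At 29: no left child.
            At 29: go right to 27.
              At 27: no left child.
              At 27: go right to 33.
                33 is a leaf — visit 33.
              Visit 27.
            Visit 29.
          Visit 23.
        At 14: no right child.
        Visit 14.
      Visit 32.
    At 22: no right child.
    Visit 22.
  Visit 9.
At 28: go right to 39.
  At 39: go left to 7.
    At 7: go left to 26.
      26 is a leaf — visit 26.
    At 7: no right child.
    Visit 7.
  At 39: go right to 8.
    8 is a leaf — visit 8.
  Visit 39.
Visit 28.

6 35 34 33 27 29 23 14 32 22 9 26 7 8 39 28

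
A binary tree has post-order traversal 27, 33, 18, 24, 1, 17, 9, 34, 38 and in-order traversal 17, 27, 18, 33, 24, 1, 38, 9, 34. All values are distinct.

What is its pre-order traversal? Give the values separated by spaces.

38 17 1 24 18 27 33 34 9

The last element of post-order is the root; it splits in-order into left and right subtrees.
Root 38: left subtree has 6 nodes {17, 27, 18, 33, 24, 1}, right has 2 {9, 34}.
  Root 17: left subtree has 0 nodes { }, right has 5 {27, 18, 33, 24, 1}.
    Root 1: left subtree has 4 nodes {27, 18, 33, 24}, right has 0 { }.
      Root 24: left subtree has 3 nodes {27, 18, 33}, right has 0 { }.
        Root 18: left subtree has 1 node {27}, right has 1 {33}.
  Root 34: left subtree has 1 node {9}, right has 0 { }.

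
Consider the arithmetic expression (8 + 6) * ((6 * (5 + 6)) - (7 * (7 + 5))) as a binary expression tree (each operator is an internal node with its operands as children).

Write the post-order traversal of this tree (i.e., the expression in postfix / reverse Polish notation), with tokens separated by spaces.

Post-order on an expression tree gives postfix notation: for each operator, emit left operand, right operand, then the operator.

8 6 + 6 5 6 + * 7 7 5 + * - *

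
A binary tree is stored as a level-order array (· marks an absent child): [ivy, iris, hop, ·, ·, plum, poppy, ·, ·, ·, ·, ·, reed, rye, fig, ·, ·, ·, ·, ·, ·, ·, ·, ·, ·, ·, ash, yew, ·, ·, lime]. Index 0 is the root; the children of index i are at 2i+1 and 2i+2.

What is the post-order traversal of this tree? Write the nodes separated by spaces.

iris ash reed plum yew rye lime fig poppy hop ivy

Post-order visits the left subtree, then the right subtree, then the node.
At ivy: go left to iris.
  iris is a leaf — visit iris.
At ivy: go right to hop.
  At hop: go left to plum.
    At plum: no left child.
    At plum: go right to reed.
      At reed: no left child.
      At reed: go right to ash.
        ash is a leaf — visit ash.
      Visit reed.
    Visit plum.
  At hop: go right to poppy.
    At poppy: go left to rye.
      At rye: go left to yew.
        yew is a leaf — visit yew.
      At rye: no right child.
      Visit rye.
    At poppy: go right to fig.
      At fig: no left child.
      At fig: go right to lime.
        lime is a leaf — visit lime.
      Visit fig.
    Visit poppy.
  Visit hop.
Visit ivy.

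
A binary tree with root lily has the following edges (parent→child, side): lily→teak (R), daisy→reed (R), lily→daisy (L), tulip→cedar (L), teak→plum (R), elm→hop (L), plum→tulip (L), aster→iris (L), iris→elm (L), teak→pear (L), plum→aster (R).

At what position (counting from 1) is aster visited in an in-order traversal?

In-order visits the left subtree, then the node, then the right subtree.
At lily: go left to daisy.
  At daisy: no left child.
  Visit daisy.
  At daisy: go right to reed.
    reed is a leaf — visit reed.
Visit lily.
At lily: go right to teak.
  At teak: go left to pear.
    pear is a leaf — visit pear.
  Visit teak.
  At teak: go right to plum.
    At plum: go left to tulip.
      At tulip: go left to cedar.
        cedar is a leaf — visit cedar.
      Visit tulip.
      At tulip: no right child.
    Visit plum.
    At plum: go right to aster.
      At aster: go left to iris.
        At iris: go left to elm.
          At elm: go left to hop.
            hop is a leaf — visit hop.
          Visit elm.
          At elm: no right child.
        Visit iris.
        At iris: no right child.
      Visit aster.
      At aster: no right child.
Full in-order sequence: daisy, reed, lily, pear, teak, cedar, tulip, plum, hop, elm, iris, aster.

12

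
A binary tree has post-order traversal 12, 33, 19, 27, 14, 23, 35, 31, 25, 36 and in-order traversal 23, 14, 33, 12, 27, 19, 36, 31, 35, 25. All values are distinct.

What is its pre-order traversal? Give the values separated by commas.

The last element of post-order is the root; it splits in-order into left and right subtrees.
Root 36: left subtree has 6 nodes {23, 14, 33, 12, 27, 19}, right has 3 {31, 35, 25}.
  Root 23: left subtree has 0 nodes { }, right has 5 {14, 33, 12, 27, 19}.
    Root 14: left subtree has 0 nodes { }, right has 4 {33, 12, 27, 19}.
      Root 27: left subtree has 2 nodes {33, 12}, right has 1 {19}.
        Root 33: left subtree has 0 nodes { }, right has 1 {12}.
  Root 25: left subtree has 2 nodes {31, 35}, right has 0 { }.
    Root 31: left subtree has 0 nodes { }, right has 1 {35}.

36, 23, 14, 27, 33, 12, 19, 25, 31, 35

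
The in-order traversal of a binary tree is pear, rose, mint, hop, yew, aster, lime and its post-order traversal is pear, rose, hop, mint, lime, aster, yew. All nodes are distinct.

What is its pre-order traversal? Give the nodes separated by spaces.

yew mint rose pear hop aster lime

The last element of post-order is the root; it splits in-order into left and right subtrees.
Root yew: left subtree has 4 nodes {pear, rose, mint, hop}, right has 2 {aster, lime}.
  Root mint: left subtree has 2 nodes {pear, rose}, right has 1 {hop}.
    Root rose: left subtree has 1 node {pear}, right has 0 { }.
  Root aster: left subtree has 0 nodes { }, right has 1 {lime}.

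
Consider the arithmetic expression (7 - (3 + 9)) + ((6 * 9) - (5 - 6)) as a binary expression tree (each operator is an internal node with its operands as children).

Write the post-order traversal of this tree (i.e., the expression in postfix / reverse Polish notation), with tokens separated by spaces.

Post-order on an expression tree gives postfix notation: for each operator, emit left operand, right operand, then the operator.

7 3 9 + - 6 9 * 5 6 - - +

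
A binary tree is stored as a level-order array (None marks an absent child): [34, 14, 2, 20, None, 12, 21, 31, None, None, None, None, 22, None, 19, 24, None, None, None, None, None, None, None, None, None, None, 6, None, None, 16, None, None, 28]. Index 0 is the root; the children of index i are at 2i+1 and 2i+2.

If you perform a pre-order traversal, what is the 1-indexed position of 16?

Pre-order visits the node, then its left subtree, then its right subtree.
Visit 34.
At 34: go left to 14.
  Visit 14.
  At 14: go left to 20.
    Visit 20.
    At 20: go left to 31.
      Visit 31.
      At 31: go left to 24.
        Visit 24.
        At 24: no left child.
        At 24: go right to 28.
          28 is a leaf — visit 28.
      At 31: no right child.
    At 20: no right child.
  At 14: no right child.
At 34: go right to 2.
  Visit 2.
  At 2: go left to 12.
    Visit 12.
    At 12: no left child.
    At 12: go right to 22.
      Visit 22.
      At 22: no left child.
      At 22: go right to 6.
        6 is a leaf — visit 6.
  At 2: go right to 21.
    Visit 21.
    At 21: no left child.
    At 21: go right to 19.
      Visit 19.
      At 19: go left to 16.
        16 is a leaf — visit 16.
      At 19: no right child.
Full pre-order sequence: 34, 14, 20, 31, 24, 28, 2, 12, 22, 6, 21, 19, 16.

13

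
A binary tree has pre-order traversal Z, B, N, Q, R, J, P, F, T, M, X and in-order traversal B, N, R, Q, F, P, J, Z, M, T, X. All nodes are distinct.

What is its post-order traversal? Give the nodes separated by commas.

The first element of pre-order is the root; it splits in-order into left and right subtrees.
Root Z: left subtree has 7 nodes {B, N, R, Q, F, P, J}, right has 3 {M, T, X}.
  Root B: left subtree has 0 nodes { }, right has 6 {N, R, Q, F, P, J}.
    Root N: left subtree has 0 nodes { }, right has 5 {R, Q, F, P, J}.
      Root Q: left subtree has 1 node {R}, right has 3 {F, P, J}.
        Root J: left subtree has 2 nodes {F, P}, right has 0 { }.
          Root P: left subtree has 1 node {F}, right has 0 { }.
  Root T: left subtree has 1 node {M}, right has 1 {X}.

R, F, P, J, Q, N, B, M, X, T, Z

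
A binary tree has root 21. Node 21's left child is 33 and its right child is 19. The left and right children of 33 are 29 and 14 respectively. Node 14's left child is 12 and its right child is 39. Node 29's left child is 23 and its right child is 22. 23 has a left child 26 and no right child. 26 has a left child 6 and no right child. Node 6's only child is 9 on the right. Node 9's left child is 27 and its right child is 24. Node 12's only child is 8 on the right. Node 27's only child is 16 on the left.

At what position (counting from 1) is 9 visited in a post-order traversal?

Post-order visits the left subtree, then the right subtree, then the node.
At 21: go left to 33.
  At 33: go left to 29.
    At 29: go left to 23.
      At 23: go left to 26.
        At 26: go left to 6.
          At 6: no left child.
          At 6: go right to 9.
            At 9: go left to 27.
              At 27: go left to 16.
                16 is a leaf — visit 16.
              At 27: no right child.
              Visit 27.
            At 9: go right to 24.
              24 is a leaf — visit 24.
            Visit 9.
          Visit 6.
        At 26: no right child.
        Visit 26.
      At 23: no right child.
      Visit 23.
    At 29: go right to 22.
      22 is a leaf — visit 22.
    Visit 29.
  At 33: go right to 14.
    At 14: go left to 12.
      At 12: no left child.
      At 12: go right to 8.
        8 is a leaf — visit 8.
      Visit 12.
    At 14: go right to 39.
      39 is a leaf — visit 39.
    Visit 14.
  Visit 33.
At 21: go right to 19.
  19 is a leaf — visit 19.
Visit 21.
Full post-order sequence: 16, 27, 24, 9, 6, 26, 23, 22, 29, 8, 12, 39, 14, 33, 19, 21.

4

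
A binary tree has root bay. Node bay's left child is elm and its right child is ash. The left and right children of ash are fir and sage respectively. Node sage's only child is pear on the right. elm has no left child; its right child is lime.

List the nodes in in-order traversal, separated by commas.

elm, lime, bay, fir, ash, sage, pear

In-order visits the left subtree, then the node, then the right subtree.
At bay: go left to elm.
  At elm: no left child.
  Visit elm.
  At elm: go right to lime.
    lime is a leaf — visit lime.
Visit bay.
At bay: go right to ash.
  At ash: go left to fir.
    fir is a leaf — visit fir.
  Visit ash.
  At ash: go right to sage.
    At sage: no left child.
    Visit sage.
    At sage: go right to pear.
      pear is a leaf — visit pear.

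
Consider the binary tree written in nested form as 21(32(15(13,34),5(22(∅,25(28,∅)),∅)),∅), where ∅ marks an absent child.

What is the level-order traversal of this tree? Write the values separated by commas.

21, 32, 15, 5, 13, 34, 22, 25, 28

Level-order visits nodes level by level from the root, left to right within each level.
Level 0: 21
Level 1: 32
Level 2: 15, 5
Level 3: 13, 34, 22
Level 4: 25
Level 5: 28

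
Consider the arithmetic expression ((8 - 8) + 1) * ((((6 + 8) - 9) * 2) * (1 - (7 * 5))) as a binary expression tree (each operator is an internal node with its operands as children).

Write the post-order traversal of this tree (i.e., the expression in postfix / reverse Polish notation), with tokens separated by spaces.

Post-order on an expression tree gives postfix notation: for each operator, emit left operand, right operand, then the operator.

8 8 - 1 + 6 8 + 9 - 2 * 1 7 5 * - * *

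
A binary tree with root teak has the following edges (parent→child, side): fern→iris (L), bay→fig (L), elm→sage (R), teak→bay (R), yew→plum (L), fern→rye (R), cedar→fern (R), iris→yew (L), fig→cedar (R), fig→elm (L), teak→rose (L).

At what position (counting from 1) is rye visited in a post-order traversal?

Post-order visits the left subtree, then the right subtree, then the node.
At teak: go left to rose.
  rose is a leaf — visit rose.
At teak: go right to bay.
  At bay: go left to fig.
    At fig: go left to elm.
      At elm: no left child.
      At elm: go right to sage.
        sage is a leaf — visit sage.
      Visit elm.
    At fig: go right to cedar.
      At cedar: no left child.
      At cedar: go right to fern.
        At fern: go left to iris.
          At iris: go left to yew.
            At yew: go left to plum.
              plum is a leaf — visit plum.
            At yew: no right child.
            Visit yew.
          At iris: no right child.
          Visit iris.
        At fern: go right to rye.
          rye is a leaf — visit rye.
        Visit fern.
      Visit cedar.
    Visit fig.
  At bay: no right child.
  Visit bay.
Visit teak.
Full post-order sequence: rose, sage, elm, plum, yew, iris, rye, fern, cedar, fig, bay, teak.

7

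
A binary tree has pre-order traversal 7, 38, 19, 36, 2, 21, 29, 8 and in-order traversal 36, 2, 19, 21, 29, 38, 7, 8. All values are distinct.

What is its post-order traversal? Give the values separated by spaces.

The first element of pre-order is the root; it splits in-order into left and right subtrees.
Root 7: left subtree has 6 nodes {36, 2, 19, 21, 29, 38}, right has 1 {8}.
  Root 38: left subtree has 5 nodes {36, 2, 19, 21, 29}, right has 0 { }.
    Root 19: left subtree has 2 nodes {36, 2}, right has 2 {21, 29}.
      Root 36: left subtree has 0 nodes { }, right has 1 {2}.
      Root 21: left subtree has 0 nodes { }, right has 1 {29}.

2 36 29 21 19 38 8 7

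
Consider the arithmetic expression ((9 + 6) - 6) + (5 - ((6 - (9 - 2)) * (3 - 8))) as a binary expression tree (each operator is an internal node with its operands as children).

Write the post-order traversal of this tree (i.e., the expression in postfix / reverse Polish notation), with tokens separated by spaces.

Post-order on an expression tree gives postfix notation: for each operator, emit left operand, right operand, then the operator.

9 6 + 6 - 5 6 9 2 - - 3 8 - * - +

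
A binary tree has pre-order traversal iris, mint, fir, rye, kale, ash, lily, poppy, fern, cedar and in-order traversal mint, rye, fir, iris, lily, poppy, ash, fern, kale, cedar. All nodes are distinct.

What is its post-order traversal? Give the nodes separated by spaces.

The first element of pre-order is the root; it splits in-order into left and right subtrees.
Root iris: left subtree has 3 nodes {mint, rye, fir}, right has 6 {lily, poppy, ash, fern, kale, cedar}.
  Root mint: left subtree has 0 nodes { }, right has 2 {rye, fir}.
    Root fir: left subtree has 1 node {rye}, right has 0 { }.
  Root kale: left subtree has 4 nodes {lily, poppy, ash, fern}, right has 1 {cedar}.
    Root ash: left subtree has 2 nodes {lily, poppy}, right has 1 {fern}.
      Root lily: left subtree has 0 nodes { }, right has 1 {poppy}.

rye fir mint poppy lily fern ash cedar kale iris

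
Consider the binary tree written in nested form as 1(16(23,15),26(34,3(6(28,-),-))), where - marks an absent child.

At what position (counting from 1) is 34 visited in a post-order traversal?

Post-order visits the left subtree, then the right subtree, then the node.
At 1: go left to 16.
  At 16: go left to 23.
    23 is a leaf — visit 23.
  At 16: go right to 15.
    15 is a leaf — visit 15.
  Visit 16.
At 1: go right to 26.
  At 26: go left to 34.
    34 is a leaf — visit 34.
  At 26: go right to 3.
    At 3: go left to 6.
      At 6: go left to 28.
        28 is a leaf — visit 28.
      At 6: no right child.
      Visit 6.
    At 3: no right child.
    Visit 3.
  Visit 26.
Visit 1.
Full post-order sequence: 23, 15, 16, 34, 28, 6, 3, 26, 1.

4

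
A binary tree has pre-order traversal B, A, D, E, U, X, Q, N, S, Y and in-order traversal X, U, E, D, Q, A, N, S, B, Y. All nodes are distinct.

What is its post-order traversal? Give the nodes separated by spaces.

X U E Q D S N A Y B

The first element of pre-order is the root; it splits in-order into left and right subtrees.
Root B: left subtree has 8 nodes {X, U, E, D, Q, A, N, S}, right has 1 {Y}.
  Root A: left subtree has 5 nodes {X, U, E, D, Q}, right has 2 {N, S}.
    Root D: left subtree has 3 nodes {X, U, E}, right has 1 {Q}.
      Root E: left subtree has 2 nodes {X, U}, right has 0 { }.
        Root U: left subtree has 1 node {X}, right has 0 { }.
    Root N: left subtree has 0 nodes { }, right has 1 {S}.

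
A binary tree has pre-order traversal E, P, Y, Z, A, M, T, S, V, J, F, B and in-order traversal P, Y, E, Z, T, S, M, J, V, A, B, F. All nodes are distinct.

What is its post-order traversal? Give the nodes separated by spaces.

Y P S T J V M B F A Z E

The first element of pre-order is the root; it splits in-order into left and right subtrees.
Root E: left subtree has 2 nodes {P, Y}, right has 9 {Z, T, S, M, J, V, A, B, F}.
  Root P: left subtree has 0 nodes { }, right has 1 {Y}.
  Root Z: left subtree has 0 nodes { }, right has 8 {T, S, M, J, V, A, B, F}.
    Root A: left subtree has 5 nodes {T, S, M, J, V}, right has 2 {B, F}.
      Root M: left subtree has 2 nodes {T, S}, right has 2 {J, V}.
        Root T: left subtree has 0 nodes { }, right has 1 {S}.
        Root V: left subtree has 1 node {J}, right has 0 { }.
      Root F: left subtree has 1 node {B}, right has 0 { }.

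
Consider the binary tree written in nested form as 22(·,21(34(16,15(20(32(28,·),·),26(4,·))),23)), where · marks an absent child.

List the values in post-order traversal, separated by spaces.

Post-order visits the left subtree, then the right subtree, then the node.
At 22: no left child.
At 22: go right to 21.
  At 21: go left to 34.
    At 34: go left to 16.
      16 is a leaf — visit 16.
    At 34: go right to 15.
      At 15: go left to 20.
        At 20: go left to 32.
          At 32: go left to 28.
            28 is a leaf — visit 28.
          At 32: no right child.
          Visit 32.
        At 20: no right child.
        Visit 20.
      At 15: go right to 26.
        At 26: go left to 4.
          4 is a leaf — visit 4.
        At 26: no right child.
        Visit 26.
      Visit 15.
    Visit 34.
  At 21: go right to 23.
    23 is a leaf — visit 23.
  Visit 21.
Visit 22.

16 28 32 20 4 26 15 34 23 21 22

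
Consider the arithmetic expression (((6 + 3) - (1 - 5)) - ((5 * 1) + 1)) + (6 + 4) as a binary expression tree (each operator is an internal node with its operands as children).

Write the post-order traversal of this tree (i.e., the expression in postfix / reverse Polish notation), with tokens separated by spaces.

6 3 + 1 5 - - 5 1 * 1 + - 6 4 + +

Post-order on an expression tree gives postfix notation: for each operator, emit left operand, right operand, then the operator.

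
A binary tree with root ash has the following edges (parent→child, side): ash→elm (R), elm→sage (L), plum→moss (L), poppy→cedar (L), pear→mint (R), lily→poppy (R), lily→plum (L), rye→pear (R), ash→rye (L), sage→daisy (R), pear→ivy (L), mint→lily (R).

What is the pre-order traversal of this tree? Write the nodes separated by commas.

Pre-order visits the node, then its left subtree, then its right subtree.
Visit ash.
At ash: go left to rye.
  Visit rye.
  At rye: no left child.
  At rye: go right to pear.
    Visit pear.
    At pear: go left to ivy.
      ivy is a leaf — visit ivy.
    At pear: go right to mint.
      Visit mint.
      At mint: no left child.
      At mint: go right to lily.
        Visit lily.
        At lily: go left to plum.
          Visit plum.
          At plum: go left to moss.
            moss is a leaf — visit moss.
          At plum: no right child.
        At lily: go right to poppy.
          Visit poppy.
          At poppy: go left to cedar.
            cedar is a leaf — visit cedar.
          At poppy: no right child.
At ash: go right to elm.
  Visit elm.
  At elm: go left to sage.
    Visit sage.
    At sage: no left child.
    At sage: go right to daisy.
      daisy is a leaf — visit daisy.
  At elm: no right child.

ash, rye, pear, ivy, mint, lily, plum, moss, poppy, cedar, elm, sage, daisy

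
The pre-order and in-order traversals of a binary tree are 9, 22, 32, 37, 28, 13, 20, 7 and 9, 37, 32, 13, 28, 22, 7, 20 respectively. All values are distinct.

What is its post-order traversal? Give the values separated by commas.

The first element of pre-order is the root; it splits in-order into left and right subtrees.
Root 9: left subtree has 0 nodes { }, right has 7 {37, 32, 13, 28, 22, 7, 20}.
  Root 22: left subtree has 4 nodes {37, 32, 13, 28}, right has 2 {7, 20}.
    Root 32: left subtree has 1 node {37}, right has 2 {13, 28}.
      Root 28: left subtree has 1 node {13}, right has 0 { }.
    Root 20: left subtree has 1 node {7}, right has 0 { }.

37, 13, 28, 32, 7, 20, 22, 9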